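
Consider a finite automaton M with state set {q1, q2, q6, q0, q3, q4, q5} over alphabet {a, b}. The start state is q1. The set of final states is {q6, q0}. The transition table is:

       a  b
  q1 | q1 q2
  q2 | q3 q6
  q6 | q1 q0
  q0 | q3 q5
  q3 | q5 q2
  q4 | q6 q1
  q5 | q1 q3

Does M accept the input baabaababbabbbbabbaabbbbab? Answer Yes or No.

start at q1
read 'b': q1 → q2
read 'a': q2 → q3
read 'a': q3 → q5
read 'b': q5 → q3
read 'a': q3 → q5
read 'a': q5 → q1
read 'b': q1 → q2
read 'a': q2 → q3
read 'b': q3 → q2
read 'b': q2 → q6
read 'a': q6 → q1
read 'b': q1 → q2
read 'b': q2 → q6
read 'b': q6 → q0
read 'b': q0 → q5
read 'a': q5 → q1
read 'b': q1 → q2
read 'b': q2 → q6
read 'a': q6 → q1
read 'a': q1 → q1
read 'b': q1 → q2
read 'b': q2 → q6
read 'b': q6 → q0
read 'b': q0 → q5
read 'a': q5 → q1
read 'b': q1 → q2
End state q2 is not accepting.

No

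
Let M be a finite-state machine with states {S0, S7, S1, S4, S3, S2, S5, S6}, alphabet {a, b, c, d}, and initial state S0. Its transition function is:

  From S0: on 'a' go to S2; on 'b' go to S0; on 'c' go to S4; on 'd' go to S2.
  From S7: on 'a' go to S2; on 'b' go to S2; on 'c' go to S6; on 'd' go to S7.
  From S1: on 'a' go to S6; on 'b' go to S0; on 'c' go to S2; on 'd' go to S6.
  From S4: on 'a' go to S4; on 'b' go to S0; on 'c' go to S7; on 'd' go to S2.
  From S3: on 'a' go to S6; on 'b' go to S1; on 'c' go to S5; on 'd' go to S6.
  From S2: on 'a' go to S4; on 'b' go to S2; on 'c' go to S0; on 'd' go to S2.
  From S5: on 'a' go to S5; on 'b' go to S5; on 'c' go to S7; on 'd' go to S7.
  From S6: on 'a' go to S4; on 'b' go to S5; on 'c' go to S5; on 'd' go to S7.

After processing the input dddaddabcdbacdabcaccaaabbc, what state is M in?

start at S0
read 'd': S0 → S2
read 'd': S2 → S2
read 'd': S2 → S2
read 'a': S2 → S4
read 'd': S4 → S2
read 'd': S2 → S2
read 'a': S2 → S4
read 'b': S4 → S0
read 'c': S0 → S4
read 'd': S4 → S2
read 'b': S2 → S2
read 'a': S2 → S4
read 'c': S4 → S7
read 'd': S7 → S7
read 'a': S7 → S2
read 'b': S2 → S2
read 'c': S2 → S0
read 'a': S0 → S2
read 'c': S2 → S0
read 'c': S0 → S4
read 'a': S4 → S4
read 'a': S4 → S4
read 'a': S4 → S4
read 'b': S4 → S0
read 'b': S0 → S0
read 'c': S0 → S4

S4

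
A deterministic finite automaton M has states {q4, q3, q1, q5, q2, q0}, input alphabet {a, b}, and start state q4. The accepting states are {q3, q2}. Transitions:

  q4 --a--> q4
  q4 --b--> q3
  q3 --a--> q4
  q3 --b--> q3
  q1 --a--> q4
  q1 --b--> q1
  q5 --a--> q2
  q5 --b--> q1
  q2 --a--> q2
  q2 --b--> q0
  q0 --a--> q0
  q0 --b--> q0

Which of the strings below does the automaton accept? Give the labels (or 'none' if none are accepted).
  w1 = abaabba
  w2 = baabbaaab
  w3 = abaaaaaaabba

w1: Trace: q4 -a-> q4 -b-> q3 -a-> q4 -a-> q4 -b-> q3 -b-> q3 -a-> q4  → end q4, rejected
w2: Trace: q4 -b-> q3 -a-> q4 -a-> q4 -b-> q3 -b-> q3 -a-> q4 -a-> q4 -a-> q4 -b-> q3  → end q3, accepted
w3: Trace: q4 -a-> q4 -b-> q3 -a-> q4 -a-> q4 -a-> q4 -a-> q4 -a-> q4 -a-> q4 -a-> q4 -b-> q3 -b-> q3 -a-> q4  → end q4, rejected

w2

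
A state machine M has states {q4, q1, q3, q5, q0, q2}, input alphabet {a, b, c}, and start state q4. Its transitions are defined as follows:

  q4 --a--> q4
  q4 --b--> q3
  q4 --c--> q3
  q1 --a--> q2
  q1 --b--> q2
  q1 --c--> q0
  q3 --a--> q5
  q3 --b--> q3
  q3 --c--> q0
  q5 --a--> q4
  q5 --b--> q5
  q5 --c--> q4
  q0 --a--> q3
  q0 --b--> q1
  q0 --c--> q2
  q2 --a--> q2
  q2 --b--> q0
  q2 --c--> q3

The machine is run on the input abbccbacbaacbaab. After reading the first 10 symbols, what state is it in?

Trace: q4 -a-> q4 -b-> q3 -b-> q3 -c-> q0 -c-> q2 -b-> q0 -a-> q3 -c-> q0 -b-> q1 -a-> q2
After 10 symbols: q2.

q2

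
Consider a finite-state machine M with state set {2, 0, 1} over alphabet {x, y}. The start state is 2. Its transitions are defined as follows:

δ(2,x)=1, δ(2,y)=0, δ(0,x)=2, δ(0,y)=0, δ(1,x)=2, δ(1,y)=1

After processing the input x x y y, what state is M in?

0

Trace: 2 -x-> 1 -x-> 2 -y-> 0 -y-> 0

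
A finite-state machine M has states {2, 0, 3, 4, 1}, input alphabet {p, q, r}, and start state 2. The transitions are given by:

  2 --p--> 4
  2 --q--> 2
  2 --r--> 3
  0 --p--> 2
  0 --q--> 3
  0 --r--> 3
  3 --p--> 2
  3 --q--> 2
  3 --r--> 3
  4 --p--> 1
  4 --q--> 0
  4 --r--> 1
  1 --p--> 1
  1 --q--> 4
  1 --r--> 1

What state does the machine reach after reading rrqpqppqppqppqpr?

3

start at 2
read 'r': 2 → 3
read 'r': 3 → 3
read 'q': 3 → 2
read 'p': 2 → 4
read 'q': 4 → 0
read 'p': 0 → 2
read 'p': 2 → 4
read 'q': 4 → 0
read 'p': 0 → 2
read 'p': 2 → 4
read 'q': 4 → 0
read 'p': 0 → 2
read 'p': 2 → 4
read 'q': 4 → 0
read 'p': 0 → 2
read 'r': 2 → 3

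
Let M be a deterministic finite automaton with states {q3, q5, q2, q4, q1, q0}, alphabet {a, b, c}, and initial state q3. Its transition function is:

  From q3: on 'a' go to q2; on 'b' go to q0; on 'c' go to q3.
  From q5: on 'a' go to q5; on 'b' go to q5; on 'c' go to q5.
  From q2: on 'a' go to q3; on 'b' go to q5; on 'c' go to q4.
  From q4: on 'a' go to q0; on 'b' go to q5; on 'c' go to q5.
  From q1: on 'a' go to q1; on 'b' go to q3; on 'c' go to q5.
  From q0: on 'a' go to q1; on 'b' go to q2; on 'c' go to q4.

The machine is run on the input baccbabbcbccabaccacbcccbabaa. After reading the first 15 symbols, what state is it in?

q5

Trace: q3 -b-> q0 -a-> q1 -c-> q5 -c-> q5 -b-> q5 -a-> q5 -b-> q5 -b-> q5 -c-> q5 -b-> q5 -c-> q5 -c-> q5 -a-> q5 -b-> q5 -a-> q5
After 15 symbols: q5.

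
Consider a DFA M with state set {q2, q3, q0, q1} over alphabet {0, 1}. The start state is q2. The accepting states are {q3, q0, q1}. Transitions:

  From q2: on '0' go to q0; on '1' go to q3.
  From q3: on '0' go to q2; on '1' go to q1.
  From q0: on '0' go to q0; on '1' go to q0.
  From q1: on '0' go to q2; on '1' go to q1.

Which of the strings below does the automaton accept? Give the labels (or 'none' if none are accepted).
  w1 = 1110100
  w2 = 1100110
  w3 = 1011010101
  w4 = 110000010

w1: Trace: q2 -1-> q3 -1-> q1 -1-> q1 -0-> q2 -1-> q3 -0-> q2 -0-> q0  → end q0, accepted
w2: Trace: q2 -1-> q3 -1-> q1 -0-> q2 -0-> q0 -1-> q0 -1-> q0 -0-> q0  → end q0, accepted
w3: Trace: q2 -1-> q3 -0-> q2 -1-> q3 -1-> q1 -0-> q2 -1-> q3 -0-> q2 -1-> q3 -0-> q2 -1-> q3  → end q3, accepted
w4: Trace: q2 -1-> q3 -1-> q1 -0-> q2 -0-> q0 -0-> q0 -0-> q0 -0-> q0 -1-> q0 -0-> q0  → end q0, accepted

w1, w2, w3, w4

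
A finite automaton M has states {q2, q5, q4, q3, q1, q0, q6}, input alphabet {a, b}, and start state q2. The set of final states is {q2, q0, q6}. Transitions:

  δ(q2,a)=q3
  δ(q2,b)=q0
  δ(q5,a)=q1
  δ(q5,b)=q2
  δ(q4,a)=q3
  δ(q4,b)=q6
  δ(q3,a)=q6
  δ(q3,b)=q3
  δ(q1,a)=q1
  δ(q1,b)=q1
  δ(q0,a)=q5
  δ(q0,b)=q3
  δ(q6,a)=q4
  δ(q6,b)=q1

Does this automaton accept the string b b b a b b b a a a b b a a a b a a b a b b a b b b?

No

start at q2
read 'b': q2 → q0
read 'b': q0 → q3
read 'b': q3 → q3
read 'a': q3 → q6
read 'b': q6 → q1
read 'b': q1 → q1
read 'b': q1 → q1
read 'a': q1 → q1
read 'a': q1 → q1
read 'a': q1 → q1
read 'b': q1 → q1
read 'b': q1 → q1
read 'a': q1 → q1
read 'a': q1 → q1
read 'a': q1 → q1
read 'b': q1 → q1
read 'a': q1 → q1
read 'a': q1 → q1
read 'b': q1 → q1
read 'a': q1 → q1
read 'b': q1 → q1
read 'b': q1 → q1
read 'a': q1 → q1
read 'b': q1 → q1
read 'b': q1 → q1
read 'b': q1 → q1
End state q1 is not accepting.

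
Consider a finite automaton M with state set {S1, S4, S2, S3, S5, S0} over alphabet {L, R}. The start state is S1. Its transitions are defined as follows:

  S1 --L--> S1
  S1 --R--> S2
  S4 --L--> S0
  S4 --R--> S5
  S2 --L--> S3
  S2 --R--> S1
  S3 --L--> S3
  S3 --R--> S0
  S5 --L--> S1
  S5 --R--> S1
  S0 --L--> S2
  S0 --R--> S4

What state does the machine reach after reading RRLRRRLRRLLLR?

start at S1
read 'R': S1 → S2
read 'R': S2 → S1
read 'L': S1 → S1
read 'R': S1 → S2
read 'R': S2 → S1
read 'R': S1 → S2
read 'L': S2 → S3
read 'R': S3 → S0
read 'R': S0 → S4
read 'L': S4 → S0
read 'L': S0 → S2
read 'L': S2 → S3
read 'R': S3 → S0

S0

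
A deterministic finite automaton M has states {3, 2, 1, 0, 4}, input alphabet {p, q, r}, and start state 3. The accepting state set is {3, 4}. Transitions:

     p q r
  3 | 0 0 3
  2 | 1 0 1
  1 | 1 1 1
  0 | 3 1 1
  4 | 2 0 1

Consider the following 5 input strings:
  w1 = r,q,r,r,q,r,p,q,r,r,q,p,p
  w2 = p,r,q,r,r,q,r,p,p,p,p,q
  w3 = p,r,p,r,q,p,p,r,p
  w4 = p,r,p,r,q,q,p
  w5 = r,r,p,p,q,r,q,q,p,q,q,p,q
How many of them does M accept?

w1: Trace: 3 -r-> 3 -q-> 0 -r-> 1 -r-> 1 -q-> 1 -r-> 1 -p-> 1 -q-> 1 -r-> 1 -r-> 1 -q-> 1 -p-> 1 -p-> 1  → end 1, rejected
w2: Trace: 3 -p-> 0 -r-> 1 -q-> 1 -r-> 1 -r-> 1 -q-> 1 -r-> 1 -p-> 1 -p-> 1 -p-> 1 -p-> 1 -q-> 1  → end 1, rejected
w3: Trace: 3 -p-> 0 -r-> 1 -p-> 1 -r-> 1 -q-> 1 -p-> 1 -p-> 1 -r-> 1 -p-> 1  → end 1, rejected
w4: Trace: 3 -p-> 0 -r-> 1 -p-> 1 -r-> 1 -q-> 1 -q-> 1 -p-> 1  → end 1, rejected
w5: Trace: 3 -r-> 3 -r-> 3 -p-> 0 -p-> 3 -q-> 0 -r-> 1 -q-> 1 -q-> 1 -p-> 1 -q-> 1 -q-> 1 -p-> 1 -q-> 1  → end 1, rejected

0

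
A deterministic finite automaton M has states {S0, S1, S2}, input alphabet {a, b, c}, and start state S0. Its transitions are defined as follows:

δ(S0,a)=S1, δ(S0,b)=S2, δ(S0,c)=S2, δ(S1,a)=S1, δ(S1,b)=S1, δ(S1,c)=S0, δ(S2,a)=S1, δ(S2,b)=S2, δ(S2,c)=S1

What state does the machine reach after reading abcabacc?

S2

S0 → S1 → S1 → S0 → S1 → S1 → S1 → S0 → S2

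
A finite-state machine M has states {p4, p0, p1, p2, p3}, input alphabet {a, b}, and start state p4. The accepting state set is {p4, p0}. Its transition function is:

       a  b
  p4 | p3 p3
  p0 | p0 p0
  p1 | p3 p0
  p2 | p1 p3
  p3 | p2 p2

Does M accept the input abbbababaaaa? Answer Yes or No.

Yes

start at p4
read 'a': p4 → p3
read 'b': p3 → p2
read 'b': p2 → p3
read 'b': p3 → p2
read 'a': p2 → p1
read 'b': p1 → p0
read 'a': p0 → p0
read 'b': p0 → p0
read 'a': p0 → p0
read 'a': p0 → p0
read 'a': p0 → p0
read 'a': p0 → p0
End state p0 is accepting.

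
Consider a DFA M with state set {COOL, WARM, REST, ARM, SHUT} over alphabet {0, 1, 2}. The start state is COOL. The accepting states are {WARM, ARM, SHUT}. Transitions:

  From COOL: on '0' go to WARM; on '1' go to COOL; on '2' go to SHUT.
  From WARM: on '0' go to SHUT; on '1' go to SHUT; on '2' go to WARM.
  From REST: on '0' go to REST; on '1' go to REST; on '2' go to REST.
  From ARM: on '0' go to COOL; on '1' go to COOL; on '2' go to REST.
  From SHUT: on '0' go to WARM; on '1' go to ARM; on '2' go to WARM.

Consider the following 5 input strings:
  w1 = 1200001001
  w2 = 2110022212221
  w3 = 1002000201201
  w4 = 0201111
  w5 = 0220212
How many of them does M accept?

3

w1:
  start at COOL
  read '1': COOL → COOL
  read '2': COOL → SHUT
  read '0': SHUT → WARM
  read '0': WARM → SHUT
  read '0': SHUT → WARM
  read '0': WARM → SHUT
  read '1': SHUT → ARM
  read '0': ARM → COOL
  read '0': COOL → WARM
  read '1': WARM → SHUT
  end SHUT, accepted
w2:
  start at COOL
  read '2': COOL → SHUT
  read '1': SHUT → ARM
  read '1': ARM → COOL
  read '0': COOL → WARM
  read '0': WARM → SHUT
  read '2': SHUT → WARM
  read '2': WARM → WARM
  read '2': WARM → WARM
  read '1': WARM → SHUT
  read '2': SHUT → WARM
  read '2': WARM → WARM
  read '2': WARM → WARM
  read '1': WARM → SHUT
  end SHUT, accepted
w3:
  start at COOL
  read '1': COOL → COOL
  read '0': COOL → WARM
  read '0': WARM → SHUT
  read '2': SHUT → WARM
  read '0': WARM → SHUT
  read '0': SHUT → WARM
  read '0': WARM → SHUT
  read '2': SHUT → WARM
  read '0': WARM → SHUT
  read '1': SHUT → ARM
  read '2': ARM → REST
  read '0': REST → REST
  read '1': REST → REST
  end REST, rejected
w4:
  start at COOL
  read '0': COOL → WARM
  read '2': WARM → WARM
  read '0': WARM → SHUT
  read '1': SHUT → ARM
  read '1': ARM → COOL
  read '1': COOL → COOL
  read '1': COOL → COOL
  end COOL, rejected
w5:
  start at COOL
  read '0': COOL → WARM
  read '2': WARM → WARM
  read '2': WARM → WARM
  read '0': WARM → SHUT
  read '2': SHUT → WARM
  read '1': WARM → SHUT
  read '2': SHUT → WARM
  end WARM, accepted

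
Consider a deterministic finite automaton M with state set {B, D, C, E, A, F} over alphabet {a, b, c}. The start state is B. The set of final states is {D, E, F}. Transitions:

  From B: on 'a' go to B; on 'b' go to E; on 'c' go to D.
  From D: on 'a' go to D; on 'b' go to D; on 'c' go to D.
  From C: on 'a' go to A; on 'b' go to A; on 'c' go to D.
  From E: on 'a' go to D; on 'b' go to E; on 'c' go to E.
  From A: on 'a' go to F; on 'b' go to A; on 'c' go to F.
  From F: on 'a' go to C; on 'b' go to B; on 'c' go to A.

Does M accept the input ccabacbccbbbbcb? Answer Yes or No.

B → D → D → D → D → D → D → D → D → D → D → D → D → D → D → D
End state D is accepting.

Yes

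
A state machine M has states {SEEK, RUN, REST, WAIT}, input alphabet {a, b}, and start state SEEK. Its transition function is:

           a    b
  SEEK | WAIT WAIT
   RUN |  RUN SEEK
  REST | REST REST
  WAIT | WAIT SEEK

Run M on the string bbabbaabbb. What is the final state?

SEEK → WAIT → SEEK → WAIT → SEEK → WAIT → WAIT → WAIT → SEEK → WAIT → SEEK

SEEK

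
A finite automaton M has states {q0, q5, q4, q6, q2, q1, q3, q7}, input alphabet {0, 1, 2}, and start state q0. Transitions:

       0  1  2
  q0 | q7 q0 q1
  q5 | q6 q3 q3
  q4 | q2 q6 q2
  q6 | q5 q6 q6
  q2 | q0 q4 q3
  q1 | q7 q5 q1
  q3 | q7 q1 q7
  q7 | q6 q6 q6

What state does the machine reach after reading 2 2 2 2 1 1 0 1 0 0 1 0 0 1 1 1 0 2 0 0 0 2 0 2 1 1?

q6

start at q0
read '2': q0 → q1
read '2': q1 → q1
read '2': q1 → q1
read '2': q1 → q1
read '1': q1 → q5
read '1': q5 → q3
read '0': q3 → q7
read '1': q7 → q6
read '0': q6 → q5
read '0': q5 → q6
read '1': q6 → q6
read '0': q6 → q5
read '0': q5 → q6
read '1': q6 → q6
read '1': q6 → q6
read '1': q6 → q6
read '0': q6 → q5
read '2': q5 → q3
read '0': q3 → q7
read '0': q7 → q6
read '0': q6 → q5
read '2': q5 → q3
read '0': q3 → q7
read '2': q7 → q6
read '1': q6 → q6
read '1': q6 → q6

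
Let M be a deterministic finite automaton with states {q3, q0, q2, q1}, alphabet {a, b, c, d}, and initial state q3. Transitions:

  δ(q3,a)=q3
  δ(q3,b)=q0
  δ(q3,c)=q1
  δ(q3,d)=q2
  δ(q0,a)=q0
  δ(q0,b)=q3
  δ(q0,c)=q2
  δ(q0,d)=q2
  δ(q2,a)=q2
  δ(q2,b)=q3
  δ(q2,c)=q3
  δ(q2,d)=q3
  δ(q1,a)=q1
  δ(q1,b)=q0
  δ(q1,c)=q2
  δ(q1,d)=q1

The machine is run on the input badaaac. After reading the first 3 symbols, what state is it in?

q2

q3 → q0 → q0 → q2
After 3 symbols: q2.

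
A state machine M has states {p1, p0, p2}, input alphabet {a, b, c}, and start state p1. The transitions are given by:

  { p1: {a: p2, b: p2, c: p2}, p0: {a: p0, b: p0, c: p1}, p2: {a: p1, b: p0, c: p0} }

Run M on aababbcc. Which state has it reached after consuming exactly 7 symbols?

p1

Trace: p1 -a-> p2 -a-> p1 -b-> p2 -a-> p1 -b-> p2 -b-> p0 -c-> p1
After 7 symbols: p1.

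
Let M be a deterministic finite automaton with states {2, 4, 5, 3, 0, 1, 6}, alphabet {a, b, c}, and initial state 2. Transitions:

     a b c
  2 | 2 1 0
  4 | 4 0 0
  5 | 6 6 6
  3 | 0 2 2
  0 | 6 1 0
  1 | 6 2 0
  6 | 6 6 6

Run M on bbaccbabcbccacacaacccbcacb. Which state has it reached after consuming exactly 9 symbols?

Trace: 2 -b-> 1 -b-> 2 -a-> 2 -c-> 0 -c-> 0 -b-> 1 -a-> 6 -b-> 6 -c-> 6
After 9 symbols: 6.

6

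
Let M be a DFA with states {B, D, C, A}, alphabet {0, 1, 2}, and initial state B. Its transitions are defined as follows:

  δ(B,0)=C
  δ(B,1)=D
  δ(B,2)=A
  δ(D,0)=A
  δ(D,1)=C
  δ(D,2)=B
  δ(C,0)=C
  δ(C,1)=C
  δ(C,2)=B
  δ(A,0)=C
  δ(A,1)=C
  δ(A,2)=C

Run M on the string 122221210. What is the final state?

A

start at B
read '1': B → D
read '2': D → B
read '2': B → A
read '2': A → C
read '2': C → B
read '1': B → D
read '2': D → B
read '1': B → D
read '0': D → A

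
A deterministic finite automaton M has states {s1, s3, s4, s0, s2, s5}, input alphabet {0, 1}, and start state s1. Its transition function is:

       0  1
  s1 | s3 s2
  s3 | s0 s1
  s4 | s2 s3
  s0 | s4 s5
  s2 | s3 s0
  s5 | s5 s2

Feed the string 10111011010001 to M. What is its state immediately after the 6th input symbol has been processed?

s1 → s2 → s3 → s1 → s2 → s0 → s4
After 6 symbols: s4.

s4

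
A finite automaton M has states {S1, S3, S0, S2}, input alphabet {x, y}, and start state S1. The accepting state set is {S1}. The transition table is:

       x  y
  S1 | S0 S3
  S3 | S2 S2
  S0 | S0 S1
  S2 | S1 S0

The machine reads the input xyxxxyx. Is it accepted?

Trace: S1 -x-> S0 -y-> S1 -x-> S0 -x-> S0 -x-> S0 -y-> S1 -x-> S0
End state S0 is not accepting.

No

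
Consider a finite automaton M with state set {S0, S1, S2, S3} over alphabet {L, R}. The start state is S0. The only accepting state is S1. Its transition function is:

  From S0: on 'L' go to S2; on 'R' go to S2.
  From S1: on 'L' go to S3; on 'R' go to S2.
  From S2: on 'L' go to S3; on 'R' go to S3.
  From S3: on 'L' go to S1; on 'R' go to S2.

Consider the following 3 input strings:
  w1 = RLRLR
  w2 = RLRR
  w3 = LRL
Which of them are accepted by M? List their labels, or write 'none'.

w3

w1:
  start at S0
  read 'R': S0 → S2
  read 'L': S2 → S3
  read 'R': S3 → S2
  read 'L': S2 → S3
  read 'R': S3 → S2
  end S2, rejected
w2:
  start at S0
  read 'R': S0 → S2
  read 'L': S2 → S3
  read 'R': S3 → S2
  read 'R': S2 → S3
  end S3, rejected
w3:
  start at S0
  read 'L': S0 → S2
  read 'R': S2 → S3
  read 'L': S3 → S1
  end S1, accepted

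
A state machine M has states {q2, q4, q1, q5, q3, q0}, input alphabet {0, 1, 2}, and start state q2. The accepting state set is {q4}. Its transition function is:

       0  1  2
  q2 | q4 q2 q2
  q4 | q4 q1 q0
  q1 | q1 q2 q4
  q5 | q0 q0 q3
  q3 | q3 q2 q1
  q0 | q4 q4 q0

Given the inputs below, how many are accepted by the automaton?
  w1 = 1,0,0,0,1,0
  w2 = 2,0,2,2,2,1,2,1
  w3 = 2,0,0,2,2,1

w1: Trace: q2 -1-> q2 -0-> q4 -0-> q4 -0-> q4 -1-> q1 -0-> q1  → end q1, rejected
w2: Trace: q2 -2-> q2 -0-> q4 -2-> q0 -2-> q0 -2-> q0 -1-> q4 -2-> q0 -1-> q4  → end q4, accepted
w3: Trace: q2 -2-> q2 -0-> q4 -0-> q4 -2-> q0 -2-> q0 -1-> q4  → end q4, accepted

2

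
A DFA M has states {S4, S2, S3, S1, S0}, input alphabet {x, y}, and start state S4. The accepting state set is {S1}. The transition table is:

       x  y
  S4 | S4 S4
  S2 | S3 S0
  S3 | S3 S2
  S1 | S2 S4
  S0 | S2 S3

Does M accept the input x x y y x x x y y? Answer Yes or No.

S4 → S4 → S4 → S4 → S4 → S4 → S4 → S4 → S4 → S4
End state S4 is not accepting.

No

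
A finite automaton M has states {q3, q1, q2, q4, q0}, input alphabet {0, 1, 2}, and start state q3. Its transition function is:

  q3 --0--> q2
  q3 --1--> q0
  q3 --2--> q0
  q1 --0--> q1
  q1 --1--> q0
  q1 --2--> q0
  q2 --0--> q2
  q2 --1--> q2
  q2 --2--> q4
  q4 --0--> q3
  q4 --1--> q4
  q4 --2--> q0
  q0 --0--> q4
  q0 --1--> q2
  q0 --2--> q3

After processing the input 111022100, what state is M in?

q2

Trace: q3 -1-> q0 -1-> q2 -1-> q2 -0-> q2 -2-> q4 -2-> q0 -1-> q2 -0-> q2 -0-> q2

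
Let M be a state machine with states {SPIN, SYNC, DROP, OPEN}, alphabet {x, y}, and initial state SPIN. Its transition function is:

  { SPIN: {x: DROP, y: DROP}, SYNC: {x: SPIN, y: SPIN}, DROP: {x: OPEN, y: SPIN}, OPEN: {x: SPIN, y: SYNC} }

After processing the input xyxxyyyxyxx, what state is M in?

DROP

SPIN → DROP → SPIN → DROP → OPEN → SYNC → SPIN → DROP → OPEN → SYNC → SPIN → DROP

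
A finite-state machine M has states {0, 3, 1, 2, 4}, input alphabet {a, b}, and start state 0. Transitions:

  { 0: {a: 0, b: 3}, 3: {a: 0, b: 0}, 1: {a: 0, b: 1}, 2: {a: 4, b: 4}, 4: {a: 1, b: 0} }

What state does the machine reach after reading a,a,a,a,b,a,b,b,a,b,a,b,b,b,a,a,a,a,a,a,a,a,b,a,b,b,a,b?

Trace: 0 -a-> 0 -a-> 0 -a-> 0 -a-> 0 -b-> 3 -a-> 0 -b-> 3 -b-> 0 -a-> 0 -b-> 3 -a-> 0 -b-> 3 -b-> 0 -b-> 3 -a-> 0 -a-> 0 -a-> 0 -a-> 0 -a-> 0 -a-> 0 -a-> 0 -a-> 0 -b-> 3 -a-> 0 -b-> 3 -b-> 0 -a-> 0 -b-> 3

3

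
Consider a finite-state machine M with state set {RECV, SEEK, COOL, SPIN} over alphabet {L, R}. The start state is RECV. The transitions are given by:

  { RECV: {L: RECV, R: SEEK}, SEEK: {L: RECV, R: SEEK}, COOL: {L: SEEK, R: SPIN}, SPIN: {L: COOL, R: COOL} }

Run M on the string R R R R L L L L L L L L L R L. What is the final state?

RECV

start at RECV
read 'R': RECV → SEEK
read 'R': SEEK → SEEK
read 'R': SEEK → SEEK
read 'R': SEEK → SEEK
read 'L': SEEK → RECV
read 'L': RECV → RECV
read 'L': RECV → RECV
read 'L': RECV → RECV
read 'L': RECV → RECV
read 'L': RECV → RECV
read 'L': RECV → RECV
read 'L': RECV → RECV
read 'L': RECV → RECV
read 'R': RECV → SEEK
read 'L': SEEK → RECV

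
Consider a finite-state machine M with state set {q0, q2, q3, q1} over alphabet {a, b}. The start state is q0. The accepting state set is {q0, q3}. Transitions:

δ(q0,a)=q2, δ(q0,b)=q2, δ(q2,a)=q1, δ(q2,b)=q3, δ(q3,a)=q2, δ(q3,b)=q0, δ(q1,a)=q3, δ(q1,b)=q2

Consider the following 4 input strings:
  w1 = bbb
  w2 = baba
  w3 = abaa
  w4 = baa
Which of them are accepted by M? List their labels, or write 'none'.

w1, w4

w1: Trace: q0 -b-> q2 -b-> q3 -b-> q0  → end q0, accepted
w2: Trace: q0 -b-> q2 -a-> q1 -b-> q2 -a-> q1  → end q1, rejected
w3: Trace: q0 -a-> q2 -b-> q3 -a-> q2 -a-> q1  → end q1, rejected
w4: Trace: q0 -b-> q2 -a-> q1 -a-> q3  → end q3, accepted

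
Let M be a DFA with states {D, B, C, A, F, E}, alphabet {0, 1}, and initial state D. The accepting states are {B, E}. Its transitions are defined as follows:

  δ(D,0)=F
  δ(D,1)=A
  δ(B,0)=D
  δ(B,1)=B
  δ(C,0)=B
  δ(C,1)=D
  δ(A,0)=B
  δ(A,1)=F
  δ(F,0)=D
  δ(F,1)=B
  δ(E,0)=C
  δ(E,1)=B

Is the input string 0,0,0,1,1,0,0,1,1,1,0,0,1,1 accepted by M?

D → F → D → F → B → B → D → F → B → B → B → D → F → B → B
End state B is accepting.

Yes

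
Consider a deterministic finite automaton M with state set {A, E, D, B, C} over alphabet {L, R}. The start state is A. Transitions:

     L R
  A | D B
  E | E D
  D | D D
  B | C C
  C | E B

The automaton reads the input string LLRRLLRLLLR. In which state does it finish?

D

A → D → D → D → D → D → D → D → D → D → D → D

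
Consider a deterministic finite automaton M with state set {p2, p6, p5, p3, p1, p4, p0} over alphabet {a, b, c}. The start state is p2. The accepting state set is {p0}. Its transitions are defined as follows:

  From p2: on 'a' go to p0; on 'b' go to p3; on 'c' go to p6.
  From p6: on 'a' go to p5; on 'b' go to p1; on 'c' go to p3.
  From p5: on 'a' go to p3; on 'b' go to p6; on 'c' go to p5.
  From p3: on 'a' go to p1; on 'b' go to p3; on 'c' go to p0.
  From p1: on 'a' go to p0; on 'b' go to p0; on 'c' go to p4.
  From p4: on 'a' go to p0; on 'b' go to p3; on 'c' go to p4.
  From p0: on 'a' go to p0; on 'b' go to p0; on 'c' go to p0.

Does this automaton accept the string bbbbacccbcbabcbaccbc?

start at p2
read 'b': p2 → p3
read 'b': p3 → p3
read 'b': p3 → p3
read 'b': p3 → p3
read 'a': p3 → p1
read 'c': p1 → p4
read 'c': p4 → p4
read 'c': p4 → p4
read 'b': p4 → p3
read 'c': p3 → p0
read 'b': p0 → p0
read 'a': p0 → p0
read 'b': p0 → p0
read 'c': p0 → p0
read 'b': p0 → p0
read 'a': p0 → p0
read 'c': p0 → p0
read 'c': p0 → p0
read 'b': p0 → p0
read 'c': p0 → p0
End state p0 is accepting.

Yes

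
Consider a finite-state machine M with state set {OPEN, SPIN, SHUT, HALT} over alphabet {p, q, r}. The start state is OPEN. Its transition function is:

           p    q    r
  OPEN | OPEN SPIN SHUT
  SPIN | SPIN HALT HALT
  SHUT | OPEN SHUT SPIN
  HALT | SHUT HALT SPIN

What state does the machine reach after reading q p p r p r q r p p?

Trace: OPEN -q-> SPIN -p-> SPIN -p-> SPIN -r-> HALT -p-> SHUT -r-> SPIN -q-> HALT -r-> SPIN -p-> SPIN -p-> SPIN

SPIN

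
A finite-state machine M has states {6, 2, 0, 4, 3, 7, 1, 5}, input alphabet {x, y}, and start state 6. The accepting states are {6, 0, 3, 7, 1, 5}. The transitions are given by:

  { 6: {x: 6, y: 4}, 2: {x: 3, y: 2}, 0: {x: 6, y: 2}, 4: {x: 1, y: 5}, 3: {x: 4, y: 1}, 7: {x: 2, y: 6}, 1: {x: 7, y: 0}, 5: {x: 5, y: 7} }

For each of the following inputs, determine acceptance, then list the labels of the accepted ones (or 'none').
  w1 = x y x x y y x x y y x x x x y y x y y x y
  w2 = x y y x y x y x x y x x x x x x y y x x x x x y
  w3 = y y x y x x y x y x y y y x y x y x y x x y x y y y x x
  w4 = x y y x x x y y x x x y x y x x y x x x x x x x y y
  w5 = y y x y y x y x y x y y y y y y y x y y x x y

w1, w5

w1:
  start at 6
  read 'x': 6 → 6
  read 'y': 6 → 4
  read 'x': 4 → 1
  read 'x': 1 → 7
  read 'y': 7 → 6
  read 'y': 6 → 4
  read 'x': 4 → 1
  read 'x': 1 → 7
  read 'y': 7 → 6
  read 'y': 6 → 4
  read 'x': 4 → 1
  read 'x': 1 → 7
  read 'x': 7 → 2
  read 'x': 2 → 3
  read 'y': 3 → 1
  read 'y': 1 → 0
  read 'x': 0 → 6
  read 'y': 6 → 4
  read 'y': 4 → 5
  read 'x': 5 → 5
  read 'y': 5 → 7
  end 7, accepted
w2:
  start at 6
  read 'x': 6 → 6
  read 'y': 6 → 4
  read 'y': 4 → 5
  read 'x': 5 → 5
  read 'y': 5 → 7
  read 'x': 7 → 2
  read 'y': 2 → 2
  read 'x': 2 → 3
  read 'x': 3 → 4
  read 'y': 4 → 5
  read 'x': 5 → 5
  read 'x': 5 → 5
  read 'x': 5 → 5
  read 'x': 5 → 5
  read 'x': 5 → 5
  read 'x': 5 → 5
  read 'y': 5 → 7
  read 'y': 7 → 6
  read 'x': 6 → 6
  read 'x': 6 → 6
  read 'x': 6 → 6
  read 'x': 6 → 6
  read 'x': 6 → 6
  read 'y': 6 → 4
  end 4, rejected
w3:
  start at 6
  read 'y': 6 → 4
  read 'y': 4 → 5
  read 'x': 5 → 5
  read 'y': 5 → 7
  read 'x': 7 → 2
  read 'x': 2 → 3
  read 'y': 3 → 1
  read 'x': 1 → 7
  read 'y': 7 → 6
  read 'x': 6 → 6
  read 'y': 6 → 4
  read 'y': 4 → 5
  read 'y': 5 → 7
  read 'x': 7 → 2
  read 'y': 2 → 2
  read 'x': 2 → 3
  read 'y': 3 → 1
  read 'x': 1 → 7
  read 'y': 7 → 6
  read 'x': 6 → 6
  read 'x': 6 → 6
  read 'y': 6 → 4
  read 'x': 4 → 1
  read 'y': 1 → 0
  read 'y': 0 → 2
  read 'y': 2 → 2
  read 'x': 2 → 3
  read 'x': 3 → 4
  end 4, rejected
w4:
  start at 6
  read 'x': 6 → 6
  read 'y': 6 → 4
  read 'y': 4 → 5
  read 'x': 5 → 5
  read 'x': 5 → 5
  read 'x': 5 → 5
  read 'y': 5 → 7
  read 'y': 7 → 6
  read 'x': 6 → 6
  read 'x': 6 → 6
  read 'x': 6 → 6
  read 'y': 6 → 4
  read 'x': 4 → 1
  read 'y': 1 → 0
  read 'x': 0 → 6
  read 'x': 6 → 6
  read 'y': 6 → 4
  read 'x': 4 → 1
  read 'x': 1 → 7
  read 'x': 7 → 2
  read 'x': 2 → 3
  read 'x': 3 → 4
  read 'x': 4 → 1
  read 'x': 1 → 7
  read 'y': 7 → 6
  read 'y': 6 → 4
  end 4, rejected
w5:
  start at 6
  read 'y': 6 → 4
  read 'y': 4 → 5
  read 'x': 5 → 5
  read 'y': 5 → 7
  read 'y': 7 → 6
  read 'x': 6 → 6
  read 'y': 6 → 4
  read 'x': 4 → 1
  read 'y': 1 → 0
  read 'x': 0 → 6
  read 'y': 6 → 4
  read 'y': 4 → 5
  read 'y': 5 → 7
  read 'y': 7 → 6
  read 'y': 6 → 4
  read 'y': 4 → 5
  read 'y': 5 → 7
  read 'x': 7 → 2
  read 'y': 2 → 2
  read 'y': 2 → 2
  read 'x': 2 → 3
  read 'x': 3 → 4
  read 'y': 4 → 5
  end 5, accepted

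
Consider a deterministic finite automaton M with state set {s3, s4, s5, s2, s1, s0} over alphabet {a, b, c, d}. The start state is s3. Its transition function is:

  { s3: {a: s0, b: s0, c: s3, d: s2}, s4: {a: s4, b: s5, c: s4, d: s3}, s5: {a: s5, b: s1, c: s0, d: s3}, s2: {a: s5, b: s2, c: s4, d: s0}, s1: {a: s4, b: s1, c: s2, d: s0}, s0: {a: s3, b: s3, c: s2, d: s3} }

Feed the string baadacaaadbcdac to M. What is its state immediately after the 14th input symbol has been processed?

Trace: s3 -b-> s0 -a-> s3 -a-> s0 -d-> s3 -a-> s0 -c-> s2 -a-> s5 -a-> s5 -a-> s5 -d-> s3 -b-> s0 -c-> s2 -d-> s0 -a-> s3
After 14 symbols: s3.

s3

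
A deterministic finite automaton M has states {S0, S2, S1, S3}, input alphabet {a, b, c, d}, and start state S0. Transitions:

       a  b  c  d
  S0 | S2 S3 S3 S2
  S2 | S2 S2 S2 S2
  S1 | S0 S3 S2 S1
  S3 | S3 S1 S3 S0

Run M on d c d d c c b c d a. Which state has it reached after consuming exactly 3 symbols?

S2

Trace: S0 -d-> S2 -c-> S2 -d-> S2
After 3 symbols: S2.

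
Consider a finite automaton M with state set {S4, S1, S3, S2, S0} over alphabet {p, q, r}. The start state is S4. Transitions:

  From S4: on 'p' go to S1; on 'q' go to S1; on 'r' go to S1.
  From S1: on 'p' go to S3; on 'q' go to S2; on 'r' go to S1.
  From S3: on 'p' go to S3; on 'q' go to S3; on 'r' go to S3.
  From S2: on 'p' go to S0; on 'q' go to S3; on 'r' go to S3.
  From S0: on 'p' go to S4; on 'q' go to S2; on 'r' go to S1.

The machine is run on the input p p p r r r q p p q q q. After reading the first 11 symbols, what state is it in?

S3

S4 → S1 → S3 → S3 → S3 → S3 → S3 → S3 → S3 → S3 → S3 → S3
After 11 symbols: S3.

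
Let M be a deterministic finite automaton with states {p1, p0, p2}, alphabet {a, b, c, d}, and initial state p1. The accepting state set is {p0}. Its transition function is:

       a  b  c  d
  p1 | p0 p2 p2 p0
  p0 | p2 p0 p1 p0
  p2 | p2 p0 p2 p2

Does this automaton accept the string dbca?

Yes

Trace: p1 -d-> p0 -b-> p0 -c-> p1 -a-> p0
End state p0 is accepting.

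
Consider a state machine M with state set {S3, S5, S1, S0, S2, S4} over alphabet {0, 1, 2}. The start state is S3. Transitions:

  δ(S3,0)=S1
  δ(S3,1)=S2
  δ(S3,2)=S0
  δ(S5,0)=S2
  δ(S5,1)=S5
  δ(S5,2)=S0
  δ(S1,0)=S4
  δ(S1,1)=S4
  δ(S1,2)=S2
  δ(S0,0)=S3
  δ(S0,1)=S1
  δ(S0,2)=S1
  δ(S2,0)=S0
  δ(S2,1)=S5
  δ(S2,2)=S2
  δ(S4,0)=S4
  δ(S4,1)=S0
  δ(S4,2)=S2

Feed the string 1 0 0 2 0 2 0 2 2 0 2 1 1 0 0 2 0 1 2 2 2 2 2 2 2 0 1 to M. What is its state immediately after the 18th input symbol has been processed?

S0

start at S3
read '1': S3 → S2
read '0': S2 → S0
read '0': S0 → S3
read '2': S3 → S0
read '0': S0 → S3
read '2': S3 → S0
read '0': S0 → S3
read '2': S3 → S0
read '2': S0 → S1
read '0': S1 → S4
read '2': S4 → S2
read '1': S2 → S5
read '1': S5 → S5
read '0': S5 → S2
read '0': S2 → S0
read '2': S0 → S1
read '0': S1 → S4
read '1': S4 → S0
After 18 symbols: S0.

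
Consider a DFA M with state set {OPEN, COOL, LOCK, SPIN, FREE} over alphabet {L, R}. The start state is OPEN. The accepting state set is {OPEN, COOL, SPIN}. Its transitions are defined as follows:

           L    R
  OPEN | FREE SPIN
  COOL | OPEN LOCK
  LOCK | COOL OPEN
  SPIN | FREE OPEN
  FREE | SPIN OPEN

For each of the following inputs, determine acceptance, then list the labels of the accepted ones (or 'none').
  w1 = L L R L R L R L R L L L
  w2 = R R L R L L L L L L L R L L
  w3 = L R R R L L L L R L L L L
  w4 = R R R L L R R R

w2, w3, w4

w1: Trace: OPEN -L-> FREE -L-> SPIN -R-> OPEN -L-> FREE -R-> OPEN -L-> FREE -R-> OPEN -L-> FREE -R-> OPEN -L-> FREE -L-> SPIN -L-> FREE  → end FREE, rejected
w2: Trace: OPEN -R-> SPIN -R-> OPEN -L-> FREE -R-> OPEN -L-> FREE -L-> SPIN -L-> FREE -L-> SPIN -L-> FREE -L-> SPIN -L-> FREE -R-> OPEN -L-> FREE -L-> SPIN  → end SPIN, accepted
w3: Trace: OPEN -L-> FREE -R-> OPEN -R-> SPIN -R-> OPEN -L-> FREE -L-> SPIN -L-> FREE -L-> SPIN -R-> OPEN -L-> FREE -L-> SPIN -L-> FREE -L-> SPIN  → end SPIN, accepted
w4: Trace: OPEN -R-> SPIN -R-> OPEN -R-> SPIN -L-> FREE -L-> SPIN -R-> OPEN -R-> SPIN -R-> OPEN  → end OPEN, accepted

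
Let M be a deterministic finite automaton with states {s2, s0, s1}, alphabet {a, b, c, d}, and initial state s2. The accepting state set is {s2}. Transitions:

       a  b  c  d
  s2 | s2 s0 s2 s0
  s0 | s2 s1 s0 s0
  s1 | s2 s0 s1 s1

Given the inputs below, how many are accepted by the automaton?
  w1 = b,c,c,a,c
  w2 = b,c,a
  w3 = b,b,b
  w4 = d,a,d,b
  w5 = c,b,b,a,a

3

w1:
  start at s2
  read 'b': s2 → s0
  read 'c': s0 → s0
  read 'c': s0 → s0
  read 'a': s0 → s2
  read 'c': s2 → s2
  end s2, accepted
w2:
  start at s2
  read 'b': s2 → s0
  read 'c': s0 → s0
  read 'a': s0 → s2
  end s2, accepted
w3:
  start at s2
  read 'b': s2 → s0
  read 'b': s0 → s1
  read 'b': s1 → s0
  end s0, rejected
w4:
  start at s2
  read 'd': s2 → s0
  read 'a': s0 → s2
  read 'd': s2 → s0
  read 'b': s0 → s1
  end s1, rejected
w5:
  start at s2
  read 'c': s2 → s2
  read 'b': s2 → s0
  read 'b': s0 → s1
  read 'a': s1 → s2
  read 'a': s2 → s2
  end s2, accepted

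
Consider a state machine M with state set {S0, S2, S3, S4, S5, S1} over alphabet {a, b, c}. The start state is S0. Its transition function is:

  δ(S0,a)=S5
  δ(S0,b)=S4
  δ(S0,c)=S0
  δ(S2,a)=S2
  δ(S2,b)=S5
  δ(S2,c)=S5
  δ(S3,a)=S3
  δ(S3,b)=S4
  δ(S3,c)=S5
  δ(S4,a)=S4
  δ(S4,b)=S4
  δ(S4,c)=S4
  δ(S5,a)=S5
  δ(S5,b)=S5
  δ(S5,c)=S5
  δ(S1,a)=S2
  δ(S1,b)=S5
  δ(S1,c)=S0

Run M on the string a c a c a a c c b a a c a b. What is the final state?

Trace: S0 -a-> S5 -c-> S5 -a-> S5 -c-> S5 -a-> S5 -a-> S5 -c-> S5 -c-> S5 -b-> S5 -a-> S5 -a-> S5 -c-> S5 -a-> S5 -b-> S5

S5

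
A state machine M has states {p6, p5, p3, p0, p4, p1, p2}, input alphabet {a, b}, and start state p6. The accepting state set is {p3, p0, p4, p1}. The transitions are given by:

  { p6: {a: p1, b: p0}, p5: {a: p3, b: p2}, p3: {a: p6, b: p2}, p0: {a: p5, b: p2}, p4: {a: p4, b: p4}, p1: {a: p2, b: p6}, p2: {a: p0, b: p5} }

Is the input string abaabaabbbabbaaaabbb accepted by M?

No

start at p6
read 'a': p6 → p1
read 'b': p1 → p6
read 'a': p6 → p1
read 'a': p1 → p2
read 'b': p2 → p5
read 'a': p5 → p3
read 'a': p3 → p6
read 'b': p6 → p0
read 'b': p0 → p2
read 'b': p2 → p5
read 'a': p5 → p3
read 'b': p3 → p2
read 'b': p2 → p5
read 'a': p5 → p3
read 'a': p3 → p6
read 'a': p6 → p1
read 'a': p1 → p2
read 'b': p2 → p5
read 'b': p5 → p2
read 'b': p2 → p5
End state p5 is not accepting.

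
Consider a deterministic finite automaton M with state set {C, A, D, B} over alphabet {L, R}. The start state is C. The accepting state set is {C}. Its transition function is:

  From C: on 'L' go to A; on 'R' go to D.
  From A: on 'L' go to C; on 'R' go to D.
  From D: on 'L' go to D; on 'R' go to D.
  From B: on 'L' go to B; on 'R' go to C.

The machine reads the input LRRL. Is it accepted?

start at C
read 'L': C → A
read 'R': A → D
read 'R': D → D
read 'L': D → D
End state D is not accepting.

No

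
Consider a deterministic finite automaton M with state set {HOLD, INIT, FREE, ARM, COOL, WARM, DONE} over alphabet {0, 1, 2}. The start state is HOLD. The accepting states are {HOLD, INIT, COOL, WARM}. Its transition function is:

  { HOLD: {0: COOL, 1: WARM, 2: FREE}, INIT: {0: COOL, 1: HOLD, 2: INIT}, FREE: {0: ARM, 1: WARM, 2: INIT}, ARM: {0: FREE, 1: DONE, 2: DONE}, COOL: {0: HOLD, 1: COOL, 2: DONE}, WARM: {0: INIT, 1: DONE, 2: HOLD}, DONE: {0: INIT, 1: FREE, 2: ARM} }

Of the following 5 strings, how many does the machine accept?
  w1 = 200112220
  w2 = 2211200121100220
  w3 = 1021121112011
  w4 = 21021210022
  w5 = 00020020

2

w1: Trace: HOLD -2-> FREE -0-> ARM -0-> FREE -1-> WARM -1-> DONE -2-> ARM -2-> DONE -2-> ARM -0-> FREE  → end FREE, rejected
w2: Trace: HOLD -2-> FREE -2-> INIT -1-> HOLD -1-> WARM -2-> HOLD -0-> COOL -0-> HOLD -1-> WARM -2-> HOLD -1-> WARM -1-> DONE -0-> INIT -0-> COOL -2-> DONE -2-> ARM -0-> FREE  → end FREE, rejected
w3: Trace: HOLD -1-> WARM -0-> INIT -2-> INIT -1-> HOLD -1-> WARM -2-> HOLD -1-> WARM -1-> DONE -1-> FREE -2-> INIT -0-> COOL -1-> COOL -1-> COOL  → end COOL, accepted
w4: Trace: HOLD -2-> FREE -1-> WARM -0-> INIT -2-> INIT -1-> HOLD -2-> FREE -1-> WARM -0-> INIT -0-> COOL -2-> DONE -2-> ARM  → end ARM, rejected
w5: Trace: HOLD -0-> COOL -0-> HOLD -0-> COOL -2-> DONE -0-> INIT -0-> COOL -2-> DONE -0-> INIT  → end INIT, accepted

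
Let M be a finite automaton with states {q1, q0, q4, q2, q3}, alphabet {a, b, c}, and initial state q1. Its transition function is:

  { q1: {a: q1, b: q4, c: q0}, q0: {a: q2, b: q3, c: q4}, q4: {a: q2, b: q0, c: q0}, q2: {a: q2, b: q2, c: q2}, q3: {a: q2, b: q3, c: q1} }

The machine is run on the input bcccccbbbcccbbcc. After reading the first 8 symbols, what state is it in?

q3

Trace: q1 -b-> q4 -c-> q0 -c-> q4 -c-> q0 -c-> q4 -c-> q0 -b-> q3 -b-> q3
After 8 symbols: q3.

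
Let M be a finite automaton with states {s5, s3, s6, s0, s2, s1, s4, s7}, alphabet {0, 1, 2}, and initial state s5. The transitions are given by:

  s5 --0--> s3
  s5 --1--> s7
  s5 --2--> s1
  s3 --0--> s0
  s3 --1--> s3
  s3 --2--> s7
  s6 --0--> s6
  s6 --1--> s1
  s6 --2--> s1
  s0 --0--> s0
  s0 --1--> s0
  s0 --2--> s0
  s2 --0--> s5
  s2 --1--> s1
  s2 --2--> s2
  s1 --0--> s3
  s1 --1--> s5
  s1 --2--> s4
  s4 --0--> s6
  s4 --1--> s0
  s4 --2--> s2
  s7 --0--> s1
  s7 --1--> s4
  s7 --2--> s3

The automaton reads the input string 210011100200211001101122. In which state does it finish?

Trace: s5 -2-> s1 -1-> s5 -0-> s3 -0-> s0 -1-> s0 -1-> s0 -1-> s0 -0-> s0 -0-> s0 -2-> s0 -0-> s0 -0-> s0 -2-> s0 -1-> s0 -1-> s0 -0-> s0 -0-> s0 -1-> s0 -1-> s0 -0-> s0 -1-> s0 -1-> s0 -2-> s0 -2-> s0

s0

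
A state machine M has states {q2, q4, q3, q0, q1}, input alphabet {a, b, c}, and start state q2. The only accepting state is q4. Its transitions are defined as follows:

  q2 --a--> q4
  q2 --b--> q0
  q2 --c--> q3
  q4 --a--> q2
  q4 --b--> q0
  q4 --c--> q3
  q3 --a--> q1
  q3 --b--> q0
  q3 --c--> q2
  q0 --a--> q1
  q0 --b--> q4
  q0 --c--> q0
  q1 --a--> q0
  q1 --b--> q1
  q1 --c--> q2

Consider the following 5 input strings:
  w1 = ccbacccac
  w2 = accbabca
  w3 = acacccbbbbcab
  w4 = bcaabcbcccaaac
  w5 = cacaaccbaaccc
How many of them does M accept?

w1: q2 → q3 → q2 → q0 → q1 → q2 → q3 → q2 → q4 → q3  → end q3, rejected
w2: q2 → q4 → q3 → q2 → q0 → q1 → q1 → q2 → q4  → end q4, accepted
w3: q2 → q4 → q3 → q1 → q2 → q3 → q2 → q0 → q4 → q0 → q4 → q3 → q1 → q1  → end q1, rejected
w4: q2 → q0 → q0 → q1 → q0 → q4 → q3 → q0 → q0 → q0 → q0 → q1 → q0 → q1 → q2  → end q2, rejected
w5: q2 → q3 → q1 → q2 → q4 → q2 → q3 → q2 → q0 → q1 → q0 → q0 → q0 → q0  → end q0, rejected

1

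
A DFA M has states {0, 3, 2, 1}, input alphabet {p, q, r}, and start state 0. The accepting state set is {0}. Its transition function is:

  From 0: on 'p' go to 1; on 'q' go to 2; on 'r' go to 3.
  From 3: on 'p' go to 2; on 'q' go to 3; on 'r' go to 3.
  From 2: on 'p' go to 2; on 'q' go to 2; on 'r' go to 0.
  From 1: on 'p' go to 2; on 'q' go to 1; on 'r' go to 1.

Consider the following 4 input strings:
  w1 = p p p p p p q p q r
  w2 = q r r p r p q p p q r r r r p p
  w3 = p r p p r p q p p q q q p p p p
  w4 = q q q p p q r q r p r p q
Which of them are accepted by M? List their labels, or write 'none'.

w1:
  start at 0
  read 'p': 0 → 1
  read 'p': 1 → 2
  read 'p': 2 → 2
  read 'p': 2 → 2
  read 'p': 2 → 2
  read 'p': 2 → 2
  read 'q': 2 → 2
  read 'p': 2 → 2
  read 'q': 2 → 2
  read 'r': 2 → 0
  end 0, accepted
w2:
  start at 0
  read 'q': 0 → 2
  read 'r': 2 → 0
  read 'r': 0 → 3
  read 'p': 3 → 2
  read 'r': 2 → 0
  read 'p': 0 → 1
  read 'q': 1 → 1
  read 'p': 1 → 2
  read 'p': 2 → 2
  read 'q': 2 → 2
  read 'r': 2 → 0
  read 'r': 0 → 3
  read 'r': 3 → 3
  read 'r': 3 → 3
  read 'p': 3 → 2
  read 'p': 2 → 2
  end 2, rejected
w3:
  start at 0
  read 'p': 0 → 1
  read 'r': 1 → 1
  read 'p': 1 → 2
  read 'p': 2 → 2
  read 'r': 2 → 0
  read 'p': 0 → 1
  read 'q': 1 → 1
  read 'p': 1 → 2
  read 'p': 2 → 2
  read 'q': 2 → 2
  read 'q': 2 → 2
  read 'q': 2 → 2
  read 'p': 2 → 2
  read 'p': 2 → 2
  read 'p': 2 → 2
  read 'p': 2 → 2
  end 2, rejected
w4:
  start at 0
  read 'q': 0 → 2
  read 'q': 2 → 2
  read 'q': 2 → 2
  read 'p': 2 → 2
  read 'p': 2 → 2
  read 'q': 2 → 2
  read 'r': 2 → 0
  read 'q': 0 → 2
  read 'r': 2 → 0
  read 'p': 0 → 1
  read 'r': 1 → 1
  read 'p': 1 → 2
  read 'q': 2 → 2
  end 2, rejected

w1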